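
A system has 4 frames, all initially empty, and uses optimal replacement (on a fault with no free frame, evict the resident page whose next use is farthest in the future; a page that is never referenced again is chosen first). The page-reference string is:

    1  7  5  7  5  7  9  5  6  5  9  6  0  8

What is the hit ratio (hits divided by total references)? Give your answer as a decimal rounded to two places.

1: miss, frames {1}
7: miss, frames {1,7}
5: miss, frames {1,7,5}
7: hit
5: hit
7: hit
9: miss, frames {1,7,5,9}
5: hit
6: miss, evict 7, frames {1,5,9,6}
5: hit
9: hit
6: hit
0: miss, evict 6, frames {1,5,9,0}
8: miss, evict 0, frames {1,5,9,8}
Hits: 7 of 14 references → 7/14 = 0.5000.

0.50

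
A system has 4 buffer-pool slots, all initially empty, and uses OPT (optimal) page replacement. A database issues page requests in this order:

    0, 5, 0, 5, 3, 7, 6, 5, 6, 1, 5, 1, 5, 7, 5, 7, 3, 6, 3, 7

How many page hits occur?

0 -> fault, frames (0)
5 -> fault, frames (0 5)
0 -> hit
5 -> hit
3 -> fault, frames (0 5 3)
7 -> fault, frames (0 5 3 7)
6 -> fault, evict 0, frames (5 3 7 6)
5 -> hit
6 -> hit
1 -> fault, evict 6, frames (5 3 7 1)
5 -> hit
1 -> hit
5 -> hit
7 -> hit
5 -> hit
7 -> hit
3 -> hit
6 -> fault, evict 1, frames (5 3 7 6)
3 -> hit
7 -> hit
Hits: 13.

13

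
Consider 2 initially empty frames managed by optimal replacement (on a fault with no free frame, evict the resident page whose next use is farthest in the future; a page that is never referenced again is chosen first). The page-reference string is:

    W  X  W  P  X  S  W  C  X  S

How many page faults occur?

W: fault, frames (W)
X: fault, frames (W X)
W: hit
P: fault, evict W, frames (X P)
X: hit
S: fault, evict P, frames (X S)
W: fault, evict S, frames (X W)
C: fault, evict W, frames (X C)
X: hit
S: fault, evict C, frames (X S)
Page faults: 7.

7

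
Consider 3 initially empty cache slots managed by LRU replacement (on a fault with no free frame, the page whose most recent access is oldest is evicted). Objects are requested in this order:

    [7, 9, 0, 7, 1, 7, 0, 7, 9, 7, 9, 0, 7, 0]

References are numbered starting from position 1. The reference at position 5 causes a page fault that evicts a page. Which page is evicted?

pos 1: 7 -> fault, frames (7)
pos 2: 9 -> fault, frames (7 9)
pos 3: 0 -> fault, frames (7 9 0)
pos 4: 7 -> hit
pos 5: 1 -> fault, evict 9, frames (0 7 1)
At position 5, page 9 is evicted.

9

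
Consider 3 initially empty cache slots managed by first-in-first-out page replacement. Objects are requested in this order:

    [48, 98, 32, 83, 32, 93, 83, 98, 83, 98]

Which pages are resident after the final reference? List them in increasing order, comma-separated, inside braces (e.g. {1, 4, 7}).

{83, 93, 98}

48 → miss, frames (48)
98 → miss, frames (48 98)
32 → miss, frames (48 98 32)
83 → miss, evict 48, frames (98 32 83)
32 → hit
93 → miss, evict 98, frames (32 83 93)
83 → hit
98 → miss, evict 32, frames (83 93 98)
83 → hit
98 → hit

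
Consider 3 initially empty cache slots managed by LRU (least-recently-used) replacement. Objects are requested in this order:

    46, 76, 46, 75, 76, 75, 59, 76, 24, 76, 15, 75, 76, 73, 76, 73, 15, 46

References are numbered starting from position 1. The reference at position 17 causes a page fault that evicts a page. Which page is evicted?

pos 1: 46 → miss, frames [46]
pos 2: 76 → miss, frames [46, 76]
pos 3: 46 → hit
pos 4: 75 → miss, frames [76, 46, 75]
pos 5: 76 → hit
pos 6: 75 → hit
pos 7: 59 → miss, evict 46, frames [76, 75, 59]
pos 8: 76 → hit
pos 9: 24 → miss, evict 75, frames [59, 76, 24]
pos 10: 76 → hit
pos 11: 15 → miss, evict 59, frames [24, 76, 15]
pos 12: 75 → miss, evict 24, frames [76, 15, 75]
pos 13: 76 → hit
pos 14: 73 → miss, evict 15, frames [75, 76, 73]
pos 15: 76 → hit
pos 16: 73 → hit
pos 17: 15 → miss, evict 75, frames [76, 73, 15]
At position 17, page 75 is evicted.

75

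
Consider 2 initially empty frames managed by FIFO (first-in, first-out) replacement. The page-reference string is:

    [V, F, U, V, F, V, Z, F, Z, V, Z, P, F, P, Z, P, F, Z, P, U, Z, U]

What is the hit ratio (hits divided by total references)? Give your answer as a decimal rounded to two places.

V → miss, frames {V}
F → miss, frames {V,F}
U → miss, evict V, frames {F,U}
V → miss, evict F, frames {U,V}
F → miss, evict U, frames {V,F}
V → hit
Z → miss, evict V, frames {F,Z}
F → hit
Z → hit
V → miss, evict F, frames {Z,V}
Z → hit
P → miss, evict Z, frames {V,P}
F → miss, evict V, frames {P,F}
P → hit
Z → miss, evict P, frames {F,Z}
P → miss, evict F, frames {Z,P}
F → miss, evict Z, frames {P,F}
Z → miss, evict P, frames {F,Z}
P → miss, evict F, frames {Z,P}
U → miss, evict Z, frames {P,U}
Z → miss, evict P, frames {U,Z}
U → hit
Hits: 6 of 22 references → 6/22 = 0.2727.

0.27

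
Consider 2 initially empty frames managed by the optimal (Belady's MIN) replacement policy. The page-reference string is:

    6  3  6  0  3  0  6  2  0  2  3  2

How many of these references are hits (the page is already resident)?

6: fault, frames (6)
3: fault, frames (6 3)
6: hit
0: fault, evict 6, frames (3 0)
3: hit
0: hit
6: fault, evict 3, frames (0 6)
2: fault, evict 6, frames (0 2)
0: hit
2: hit
3: fault, evict 0, frames (2 3)
2: hit
Hits: 6.

6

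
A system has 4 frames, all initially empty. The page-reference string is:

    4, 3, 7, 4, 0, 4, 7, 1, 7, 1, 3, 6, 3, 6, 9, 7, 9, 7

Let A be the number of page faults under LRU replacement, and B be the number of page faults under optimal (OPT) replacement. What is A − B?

2

Under LRU: F F F . F . . F . . F F . . F F . . → 9 faults.
Under OPT: F F F . F . . F . . . F . . F . . . → 7 faults.
A − B = 9 − 7 = 2.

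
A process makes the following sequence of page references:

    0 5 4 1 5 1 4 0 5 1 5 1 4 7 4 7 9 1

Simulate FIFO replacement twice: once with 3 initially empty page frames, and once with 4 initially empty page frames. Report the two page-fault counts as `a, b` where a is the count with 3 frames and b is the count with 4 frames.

3 frames: F F F F . . . F F . . . F F . . F F → 10 faults.
4 frames: F F F F . . . . . . . . . F . . F . → 6 faults.
6 < 10: adding a frame reduced faults, as is typical.

10, 6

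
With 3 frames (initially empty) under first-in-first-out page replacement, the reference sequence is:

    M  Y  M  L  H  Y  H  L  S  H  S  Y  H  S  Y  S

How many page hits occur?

M: fault, frames (M)
Y: fault, frames (M Y)
M: hit
L: fault, frames (M Y L)
H: fault, evict M, frames (Y L H)
Y: hit
H: hit
L: hit
S: fault, evict Y, frames (L H S)
H: hit
S: hit
Y: fault, evict L, frames (H S Y)
H: hit
S: hit
Y: hit
S: hit
Hits: 10.

10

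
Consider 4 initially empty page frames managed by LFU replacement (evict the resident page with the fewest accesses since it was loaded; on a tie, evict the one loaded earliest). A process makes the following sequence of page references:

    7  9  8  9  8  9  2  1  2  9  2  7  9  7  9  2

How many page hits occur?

7 → miss, frames [7]
9 → miss, frames [7, 9]
8 → miss, frames [7, 9, 8]
9 → hit
8 → hit
9 → hit
2 → miss, frames [7, 9, 8, 2]
1 → miss, evict 7, frames [9, 8, 2, 1]
2 → hit
9 → hit
2 → hit
7 → miss, evict 1, frames [9, 8, 2, 7]
9 → hit
7 → hit
9 → hit
2 → hit
Hits: 10.

10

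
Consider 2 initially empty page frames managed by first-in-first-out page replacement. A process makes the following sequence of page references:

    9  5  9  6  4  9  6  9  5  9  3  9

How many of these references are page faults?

9: miss, frames {9}
5: miss, frames {9,5}
9: hit
6: miss, evict 9, frames {5,6}
4: miss, evict 5, frames {6,4}
9: miss, evict 6, frames {4,9}
6: miss, evict 4, frames {9,6}
9: hit
5: miss, evict 9, frames {6,5}
9: miss, evict 6, frames {5,9}
3: miss, evict 5, frames {9,3}
9: hit
Page faults: 9.

9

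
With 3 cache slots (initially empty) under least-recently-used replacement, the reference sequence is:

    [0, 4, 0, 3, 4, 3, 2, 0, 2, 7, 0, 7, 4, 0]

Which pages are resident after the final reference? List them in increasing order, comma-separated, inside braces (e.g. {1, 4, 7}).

{0, 4, 7}

0: miss, frames [0]
4: miss, frames [0, 4]
0: hit
3: miss, frames [4, 0, 3]
4: hit
3: hit
2: miss, evict 0, frames [4, 3, 2]
0: miss, evict 4, frames [3, 2, 0]
2: hit
7: miss, evict 3, frames [0, 2, 7]
0: hit
7: hit
4: miss, evict 2, frames [0, 7, 4]
0: hit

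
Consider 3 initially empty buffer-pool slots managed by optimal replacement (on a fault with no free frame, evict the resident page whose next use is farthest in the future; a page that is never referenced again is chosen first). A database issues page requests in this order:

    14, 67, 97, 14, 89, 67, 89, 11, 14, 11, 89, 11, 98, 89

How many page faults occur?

6

14 -> fault, frames [14]
67 -> fault, frames [14, 67]
97 -> fault, frames [14, 67, 97]
14 -> hit
89 -> fault, evict 97, frames [14, 67, 89]
67 -> hit
89 -> hit
11 -> fault, evict 67, frames [14, 89, 11]
14 -> hit
11 -> hit
89 -> hit
11 -> hit
98 -> fault, evict 11, frames [14, 89, 98]
89 -> hit
Page faults: 6.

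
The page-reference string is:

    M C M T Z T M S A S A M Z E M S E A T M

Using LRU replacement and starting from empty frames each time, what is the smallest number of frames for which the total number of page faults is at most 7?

f=1: 20 faults
f=2: 16 faults
f=3: 12 faults
f=4: 12 faults
f=5: 8 faults
f=6: 7 faults
f=7: 7 faults
Smallest f with faults ≤ 7 is 6.

6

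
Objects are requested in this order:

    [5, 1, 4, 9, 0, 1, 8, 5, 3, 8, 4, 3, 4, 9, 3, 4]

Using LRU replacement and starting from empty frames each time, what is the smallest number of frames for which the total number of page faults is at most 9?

6

f=1: 16 faults
f=2: 15 faults
f=3: 11 faults
f=4: 10 faults
f=5: 10 faults
f=6: 9 faults
f=7: 7 faults
Smallest f with faults ≤ 9 is 6.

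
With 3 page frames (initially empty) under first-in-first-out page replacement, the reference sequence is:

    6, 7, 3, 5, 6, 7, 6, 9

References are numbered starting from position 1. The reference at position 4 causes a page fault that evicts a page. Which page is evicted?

6

pos 1: 6: miss, frames [6]
pos 2: 7: miss, frames [6, 7]
pos 3: 3: miss, frames [6, 7, 3]
pos 4: 5: miss, evict 6, frames [7, 3, 5]
At position 4, page 6 is evicted.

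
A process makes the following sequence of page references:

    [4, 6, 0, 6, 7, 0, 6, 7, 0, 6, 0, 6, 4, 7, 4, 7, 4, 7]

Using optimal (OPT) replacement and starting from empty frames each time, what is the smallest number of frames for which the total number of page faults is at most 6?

f=1: 18 faults
f=2: 8 faults
f=3: 5 faults
f=4: 4 faults
Smallest f with faults ≤ 6 is 3.

3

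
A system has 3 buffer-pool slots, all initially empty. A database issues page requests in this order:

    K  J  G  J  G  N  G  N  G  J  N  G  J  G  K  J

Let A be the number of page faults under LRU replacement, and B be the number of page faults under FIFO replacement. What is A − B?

-1

Under LRU: F F F . . F . . . . . . . . F . → 5 faults.
Under FIFO: F F F . . F . . . . . . . . F F → 6 faults.
A − B = 5 − 6 = -1.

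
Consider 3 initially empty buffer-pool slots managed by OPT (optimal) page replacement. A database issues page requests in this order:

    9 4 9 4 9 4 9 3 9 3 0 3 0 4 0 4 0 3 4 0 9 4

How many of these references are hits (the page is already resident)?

17

9 → miss, frames [9]
4 → miss, frames [9, 4]
9 → hit
4 → hit
9 → hit
4 → hit
9 → hit
3 → miss, frames [9, 4, 3]
9 → hit
3 → hit
0 → miss, evict 9, frames [4, 3, 0]
3 → hit
0 → hit
4 → hit
0 → hit
4 → hit
0 → hit
3 → hit
4 → hit
0 → hit
9 → miss, evict 0, frames [4, 3, 9]
4 → hit
Hits: 17.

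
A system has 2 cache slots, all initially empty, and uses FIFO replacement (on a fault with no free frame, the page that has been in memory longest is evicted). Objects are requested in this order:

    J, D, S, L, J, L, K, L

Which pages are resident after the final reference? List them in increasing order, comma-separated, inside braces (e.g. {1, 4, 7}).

J: fault, frames [J]
D: fault, frames [J, D]
S: fault, evict J, frames [D, S]
L: fault, evict D, frames [S, L]
J: fault, evict S, frames [L, J]
L: hit
K: fault, evict L, frames [J, K]
L: fault, evict J, frames [K, L]

{K, L}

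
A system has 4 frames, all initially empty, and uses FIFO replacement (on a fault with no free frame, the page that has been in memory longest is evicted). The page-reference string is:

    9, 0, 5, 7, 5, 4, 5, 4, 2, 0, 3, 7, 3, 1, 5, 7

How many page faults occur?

9 → miss, frames [9]
0 → miss, frames [9, 0]
5 → miss, frames [9, 0, 5]
7 → miss, frames [9, 0, 5, 7]
5 → hit
4 → miss, evict 9, frames [0, 5, 7, 4]
5 → hit
4 → hit
2 → miss, evict 0, frames [5, 7, 4, 2]
0 → miss, evict 5, frames [7, 4, 2, 0]
3 → miss, evict 7, frames [4, 2, 0, 3]
7 → miss, evict 4, frames [2, 0, 3, 7]
3 → hit
1 → miss, evict 2, frames [0, 3, 7, 1]
5 → miss, evict 0, frames [3, 7, 1, 5]
7 → hit
Page faults: 11.

11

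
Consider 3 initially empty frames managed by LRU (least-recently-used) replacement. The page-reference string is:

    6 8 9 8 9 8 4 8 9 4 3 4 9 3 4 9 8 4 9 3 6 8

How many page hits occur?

13

6: fault, frames {6}
8: fault, frames {6,8}
9: fault, frames {6,8,9}
8: hit
9: hit
8: hit
4: fault, evict 6, frames {9,8,4}
8: hit
9: hit
4: hit
3: fault, evict 8, frames {9,4,3}
4: hit
9: hit
3: hit
4: hit
9: hit
8: fault, evict 3, frames {4,9,8}
4: hit
9: hit
3: fault, evict 8, frames {4,9,3}
6: fault, evict 4, frames {9,3,6}
8: fault, evict 9, frames {3,6,8}
Hits: 13.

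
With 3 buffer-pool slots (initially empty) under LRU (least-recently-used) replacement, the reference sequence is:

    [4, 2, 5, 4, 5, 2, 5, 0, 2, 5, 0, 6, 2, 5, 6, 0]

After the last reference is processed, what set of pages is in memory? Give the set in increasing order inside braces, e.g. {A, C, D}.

4 -> fault, frames {4}
2 -> fault, frames {4,2}
5 -> fault, frames {4,2,5}
4 -> hit
5 -> hit
2 -> hit
5 -> hit
0 -> fault, evict 4, frames {2,5,0}
2 -> hit
5 -> hit
0 -> hit
6 -> fault, evict 2, frames {5,0,6}
2 -> fault, evict 5, frames {0,6,2}
5 -> fault, evict 0, frames {6,2,5}
6 -> hit
0 -> fault, evict 2, frames {5,6,0}

{0, 5, 6}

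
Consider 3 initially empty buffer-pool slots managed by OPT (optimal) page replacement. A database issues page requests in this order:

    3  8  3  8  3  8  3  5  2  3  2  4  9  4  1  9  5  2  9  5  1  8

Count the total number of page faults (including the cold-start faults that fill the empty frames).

3 → miss, frames [3]
8 → miss, frames [3, 8]
3 → hit
8 → hit
3 → hit
8 → hit
3 → hit
5 → miss, frames [3, 8, 5]
2 → miss, evict 8, frames [3, 5, 2]
3 → hit
2 → hit
4 → miss, evict 3, frames [5, 2, 4]
9 → miss, evict 2, frames [5, 4, 9]
4 → hit
1 → miss, evict 4, frames [5, 9, 1]
9 → hit
5 → hit
2 → miss, evict 1, frames [5, 9, 2]
9 → hit
5 → hit
1 → miss, evict 2, frames [5, 9, 1]
8 → miss, evict 1, frames [5, 9, 8]
Page faults: 10.

10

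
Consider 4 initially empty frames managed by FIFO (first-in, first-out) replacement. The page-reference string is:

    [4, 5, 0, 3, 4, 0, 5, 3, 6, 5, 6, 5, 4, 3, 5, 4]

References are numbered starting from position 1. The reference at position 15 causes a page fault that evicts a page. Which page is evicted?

pos 1: 4 → fault, frames {4}
pos 2: 5 → fault, frames {4,5}
pos 3: 0 → fault, frames {4,5,0}
pos 4: 3 → fault, frames {4,5,0,3}
pos 5: 4 → hit
pos 6: 0 → hit
pos 7: 5 → hit
pos 8: 3 → hit
pos 9: 6 → fault, evict 4, frames {5,0,3,6}
pos 10: 5 → hit
pos 11: 6 → hit
pos 12: 5 → hit
pos 13: 4 → fault, evict 5, frames {0,3,6,4}
pos 14: 3 → hit
pos 15: 5 → fault, evict 0, frames {3,6,4,5}
At position 15, page 0 is evicted.

0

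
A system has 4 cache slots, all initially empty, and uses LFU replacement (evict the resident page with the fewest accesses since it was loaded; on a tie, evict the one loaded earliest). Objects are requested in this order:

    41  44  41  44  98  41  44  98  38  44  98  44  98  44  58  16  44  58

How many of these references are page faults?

41 → fault, frames (41)
44 → fault, frames (41 44)
41 → hit
44 → hit
98 → fault, frames (41 44 98)
41 → hit
44 → hit
98 → hit
38 → fault, frames (41 44 98 38)
44 → hit
98 → hit
44 → hit
98 → hit
44 → hit
58 → fault, evict 38, frames (41 44 98 58)
16 → fault, evict 58, frames (41 44 98 16)
44 → hit
58 → fault, evict 16, frames (41 44 98 58)
Page faults: 7.

7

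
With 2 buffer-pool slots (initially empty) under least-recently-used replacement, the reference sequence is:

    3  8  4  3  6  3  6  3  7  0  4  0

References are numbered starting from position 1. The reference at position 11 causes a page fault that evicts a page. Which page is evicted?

pos 1: 3 -> fault, frames (3)
pos 2: 8 -> fault, frames (3 8)
pos 3: 4 -> fault, evict 3, frames (8 4)
pos 4: 3 -> fault, evict 8, frames (4 3)
pos 5: 6 -> fault, evict 4, frames (3 6)
pos 6: 3 -> hit
pos 7: 6 -> hit
pos 8: 3 -> hit
pos 9: 7 -> fault, evict 6, frames (3 7)
pos 10: 0 -> fault, evict 3, frames (7 0)
pos 11: 4 -> fault, evict 7, frames (0 4)
At position 11, page 7 is evicted.

7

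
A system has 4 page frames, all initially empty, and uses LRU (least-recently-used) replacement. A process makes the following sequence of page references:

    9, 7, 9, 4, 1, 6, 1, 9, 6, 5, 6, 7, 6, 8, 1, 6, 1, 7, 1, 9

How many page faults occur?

9 → miss, frames {9}
7 → miss, frames {9,7}
9 → hit
4 → miss, frames {7,9,4}
1 → miss, frames {7,9,4,1}
6 → miss, evict 7, frames {9,4,1,6}
1 → hit
9 → hit
6 → hit
5 → miss, evict 4, frames {1,9,6,5}
6 → hit
7 → miss, evict 1, frames {9,5,6,7}
6 → hit
8 → miss, evict 9, frames {5,7,6,8}
1 → miss, evict 5, frames {7,6,8,1}
6 → hit
1 → hit
7 → hit
1 → hit
9 → miss, evict 8, frames {6,7,1,9}
Page faults: 10.

10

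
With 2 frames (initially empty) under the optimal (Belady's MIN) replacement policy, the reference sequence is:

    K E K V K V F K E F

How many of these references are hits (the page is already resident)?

5

K → fault, frames {K}
E → fault, frames {K,E}
K → hit
V → fault, evict E, frames {K,V}
K → hit
V → hit
F → fault, evict V, frames {K,F}
K → hit
E → fault, evict K, frames {F,E}
F → hit
Hits: 5.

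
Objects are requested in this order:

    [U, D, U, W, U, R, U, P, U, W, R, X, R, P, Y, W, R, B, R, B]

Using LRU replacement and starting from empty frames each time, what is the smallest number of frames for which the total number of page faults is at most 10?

4

f=1: 20 faults
f=2: 13 faults
f=3: 13 faults
f=4: 10 faults
f=5: 8 faults
f=6: 8 faults
f=7: 8 faults
f=8: 8 faults
Smallest f with faults ≤ 10 is 4.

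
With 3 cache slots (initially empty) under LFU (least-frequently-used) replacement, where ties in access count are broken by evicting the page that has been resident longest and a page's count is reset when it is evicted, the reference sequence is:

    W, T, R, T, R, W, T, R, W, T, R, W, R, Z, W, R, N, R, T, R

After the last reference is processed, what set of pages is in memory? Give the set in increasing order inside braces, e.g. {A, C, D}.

W → miss, frames (W)
T → miss, frames (W T)
R → miss, frames (W T R)
T → hit
R → hit
W → hit
T → hit
R → hit
W → hit
T → hit
R → hit
W → hit
R → hit
Z → miss, evict W, frames (T R Z)
W → miss, evict Z, frames (T R W)
R → hit
N → miss, evict W, frames (T R N)
R → hit
T → hit
R → hit

{N, R, T}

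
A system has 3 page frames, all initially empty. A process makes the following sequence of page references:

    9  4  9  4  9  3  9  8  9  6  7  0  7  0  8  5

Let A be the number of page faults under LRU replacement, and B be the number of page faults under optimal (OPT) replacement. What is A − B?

Under LRU: F F . . . F . F . F F F . . F F → 9 faults.
Under OPT: F F . . . F . F . F F F . . . F → 8 faults.
A − B = 9 − 8 = 1.

1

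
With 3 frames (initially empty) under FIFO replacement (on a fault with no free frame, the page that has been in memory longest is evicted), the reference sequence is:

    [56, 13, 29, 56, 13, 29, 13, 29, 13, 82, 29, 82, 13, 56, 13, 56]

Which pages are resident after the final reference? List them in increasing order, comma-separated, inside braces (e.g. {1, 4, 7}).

56: fault, frames [56]
13: fault, frames [56, 13]
29: fault, frames [56, 13, 29]
56: hit
13: hit
29: hit
13: hit
29: hit
13: hit
82: fault, evict 56, frames [13, 29, 82]
29: hit
82: hit
13: hit
56: fault, evict 13, frames [29, 82, 56]
13: fault, evict 29, frames [82, 56, 13]
56: hit

{13, 56, 82}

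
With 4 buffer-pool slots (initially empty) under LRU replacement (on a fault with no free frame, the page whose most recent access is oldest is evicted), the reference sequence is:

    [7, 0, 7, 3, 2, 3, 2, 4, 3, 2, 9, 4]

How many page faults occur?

7 -> miss, frames [7]
0 -> miss, frames [7, 0]
7 -> hit
3 -> miss, frames [0, 7, 3]
2 -> miss, frames [0, 7, 3, 2]
3 -> hit
2 -> hit
4 -> miss, evict 0, frames [7, 3, 2, 4]
3 -> hit
2 -> hit
9 -> miss, evict 7, frames [4, 3, 2, 9]
4 -> hit
Page faults: 6.

6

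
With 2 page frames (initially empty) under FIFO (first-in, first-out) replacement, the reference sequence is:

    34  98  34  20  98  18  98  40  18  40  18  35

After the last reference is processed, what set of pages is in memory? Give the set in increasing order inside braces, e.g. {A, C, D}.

{18, 35}

34 → fault, frames [34]
98 → fault, frames [34, 98]
34 → hit
20 → fault, evict 34, frames [98, 20]
98 → hit
18 → fault, evict 98, frames [20, 18]
98 → fault, evict 20, frames [18, 98]
40 → fault, evict 18, frames [98, 40]
18 → fault, evict 98, frames [40, 18]
40 → hit
18 → hit
35 → fault, evict 40, frames [18, 35]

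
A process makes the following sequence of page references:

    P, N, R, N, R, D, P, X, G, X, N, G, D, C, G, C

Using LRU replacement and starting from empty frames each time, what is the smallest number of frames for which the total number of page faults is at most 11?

3

f=1: 16 faults
f=2: 12 faults
f=3: 10 faults
f=4: 9 faults
f=5: 8 faults
f=6: 7 faults
f=7: 7 faults
Smallest f with faults ≤ 11 is 3.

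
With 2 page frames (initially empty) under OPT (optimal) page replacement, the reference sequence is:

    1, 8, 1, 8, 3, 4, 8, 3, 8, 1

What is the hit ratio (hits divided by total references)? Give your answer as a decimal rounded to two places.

0.40

1 → fault, frames {1}
8 → fault, frames {1,8}
1 → hit
8 → hit
3 → fault, evict 1, frames {8,3}
4 → fault, evict 3, frames {8,4}
8 → hit
3 → fault, evict 4, frames {8,3}
8 → hit
1 → fault, evict 3, frames {8,1}
Hits: 4 of 10 references → 4/10 = 0.4000.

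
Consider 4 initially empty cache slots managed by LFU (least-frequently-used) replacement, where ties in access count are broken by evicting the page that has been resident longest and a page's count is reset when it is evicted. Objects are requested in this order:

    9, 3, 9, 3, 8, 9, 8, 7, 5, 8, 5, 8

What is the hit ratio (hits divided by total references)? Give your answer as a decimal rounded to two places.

9 -> fault, frames {9}
3 -> fault, frames {9,3}
9 -> hit
3 -> hit
8 -> fault, frames {9,3,8}
9 -> hit
8 -> hit
7 -> fault, frames {9,3,8,7}
5 -> fault, evict 7, frames {9,3,8,5}
8 -> hit
5 -> hit
8 -> hit
Hits: 7 of 12 references → 7/12 = 0.5833.

0.58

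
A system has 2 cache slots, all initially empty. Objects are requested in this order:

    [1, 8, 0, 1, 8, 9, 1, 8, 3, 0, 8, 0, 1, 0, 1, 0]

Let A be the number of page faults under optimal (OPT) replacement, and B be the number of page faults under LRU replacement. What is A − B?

-3

Under OPT: F F F . F F . F F F . . F . . . → 9 faults.
Under LRU: F F F F F F F F F F F . F . . . → 12 faults.
A − B = 9 − 12 = -3.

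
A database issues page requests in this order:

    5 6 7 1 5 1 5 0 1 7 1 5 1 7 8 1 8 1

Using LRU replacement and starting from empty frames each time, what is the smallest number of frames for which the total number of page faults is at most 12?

2

f=1: 18 faults
f=2: 12 faults
f=3: 9 faults
f=4: 6 faults
f=5: 6 faults
f=6: 6 faults
Smallest f with faults ≤ 12 is 2.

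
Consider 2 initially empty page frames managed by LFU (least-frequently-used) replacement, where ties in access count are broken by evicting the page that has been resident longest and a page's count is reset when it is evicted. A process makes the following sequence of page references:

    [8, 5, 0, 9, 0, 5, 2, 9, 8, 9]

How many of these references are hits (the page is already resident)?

8: miss, frames {8}
5: miss, frames {8,5}
0: miss, evict 8, frames {5,0}
9: miss, evict 5, frames {0,9}
0: hit
5: miss, evict 9, frames {0,5}
2: miss, evict 5, frames {0,2}
9: miss, evict 2, frames {0,9}
8: miss, evict 9, frames {0,8}
9: miss, evict 8, frames {0,9}
Hits: 1.

1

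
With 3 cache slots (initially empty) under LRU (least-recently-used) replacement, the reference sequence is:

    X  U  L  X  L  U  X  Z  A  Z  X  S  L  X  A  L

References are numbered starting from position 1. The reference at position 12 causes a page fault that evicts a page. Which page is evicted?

A

pos 1: X: fault, frames {X}
pos 2: U: fault, frames {X,U}
pos 3: L: fault, frames {X,U,L}
pos 4: X: hit
pos 5: L: hit
pos 6: U: hit
pos 7: X: hit
pos 8: Z: fault, evict L, frames {U,X,Z}
pos 9: A: fault, evict U, frames {X,Z,A}
pos 10: Z: hit
pos 11: X: hit
pos 12: S: fault, evict A, frames {Z,X,S}
At position 12, page A is evicted.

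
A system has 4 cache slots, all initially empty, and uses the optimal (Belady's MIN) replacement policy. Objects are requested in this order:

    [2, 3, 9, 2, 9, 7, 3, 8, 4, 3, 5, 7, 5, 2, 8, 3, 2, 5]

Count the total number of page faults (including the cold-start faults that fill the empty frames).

2 -> fault, frames (2)
3 -> fault, frames (2 3)
9 -> fault, frames (2 3 9)
2 -> hit
9 -> hit
7 -> fault, frames (2 3 9 7)
3 -> hit
8 -> fault, evict 9, frames (2 3 7 8)
4 -> fault, evict 8, frames (2 3 7 4)
3 -> hit
5 -> fault, evict 4, frames (2 3 7 5)
7 -> hit
5 -> hit
2 -> hit
8 -> fault, evict 7, frames (2 3 5 8)
3 -> hit
2 -> hit
5 -> hit
Page faults: 8.

8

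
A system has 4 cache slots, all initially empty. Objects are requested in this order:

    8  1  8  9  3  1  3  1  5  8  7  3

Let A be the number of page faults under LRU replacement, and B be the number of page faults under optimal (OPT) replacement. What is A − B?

2

Under LRU: F F . F F . . . F F F F → 8 faults.
Under OPT: F F . F F . . . F . F . → 6 faults.
A − B = 8 − 6 = 2.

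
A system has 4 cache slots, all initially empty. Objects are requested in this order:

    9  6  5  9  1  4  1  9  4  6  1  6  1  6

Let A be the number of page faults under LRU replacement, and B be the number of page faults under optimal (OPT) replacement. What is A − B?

1

Under LRU: F F F . F F . . . F . . . . → 6 faults.
Under OPT: F F F . F F . . . . . . . . → 5 faults.
A − B = 6 − 5 = 1.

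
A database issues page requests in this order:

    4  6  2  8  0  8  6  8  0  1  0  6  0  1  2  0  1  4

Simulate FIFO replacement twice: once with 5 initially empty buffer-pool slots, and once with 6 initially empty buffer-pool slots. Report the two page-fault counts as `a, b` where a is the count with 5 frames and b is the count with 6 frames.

7, 6

5 frames: F F F F F . . . . F . . . . . . . F → 7 faults.
6 frames: F F F F F . . . . F . . . . . . . . → 6 faults.
6 < 7: adding a frame reduced faults, as is typical.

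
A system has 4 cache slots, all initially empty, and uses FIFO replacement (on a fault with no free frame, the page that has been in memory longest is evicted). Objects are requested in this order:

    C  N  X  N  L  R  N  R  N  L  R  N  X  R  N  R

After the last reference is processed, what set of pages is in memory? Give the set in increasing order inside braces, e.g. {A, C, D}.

C: miss, frames [C]
N: miss, frames [C, N]
X: miss, frames [C, N, X]
N: hit
L: miss, frames [C, N, X, L]
R: miss, evict C, frames [N, X, L, R]
N: hit
R: hit
N: hit
L: hit
R: hit
N: hit
X: hit
R: hit
N: hit
R: hit

{L, N, R, X}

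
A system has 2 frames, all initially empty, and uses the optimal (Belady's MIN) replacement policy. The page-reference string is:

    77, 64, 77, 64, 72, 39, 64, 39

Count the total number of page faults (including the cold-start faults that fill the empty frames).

77 -> fault, frames {77}
64 -> fault, frames {77,64}
77 -> hit
64 -> hit
72 -> fault, evict 77, frames {64,72}
39 -> fault, evict 72, frames {64,39}
64 -> hit
39 -> hit
Page faults: 4.

4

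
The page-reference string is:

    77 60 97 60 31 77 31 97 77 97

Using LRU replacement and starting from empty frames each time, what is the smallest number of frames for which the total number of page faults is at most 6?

3

f=1: 10 faults
f=2: 7 faults
f=3: 6 faults
f=4: 4 faults
Smallest f with faults ≤ 6 is 3.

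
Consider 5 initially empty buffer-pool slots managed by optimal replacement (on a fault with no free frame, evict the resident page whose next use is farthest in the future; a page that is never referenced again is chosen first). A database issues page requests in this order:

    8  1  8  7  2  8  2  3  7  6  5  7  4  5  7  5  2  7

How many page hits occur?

8 -> miss, frames (8)
1 -> miss, frames (8 1)
8 -> hit
7 -> miss, frames (8 1 7)
2 -> miss, frames (8 1 7 2)
8 -> hit
2 -> hit
3 -> miss, frames (8 1 7 2 3)
7 -> hit
6 -> miss, evict 3, frames (8 1 7 2 6)
5 -> miss, evict 6, frames (8 1 7 2 5)
7 -> hit
4 -> miss, evict 1, frames (8 7 2 5 4)
5 -> hit
7 -> hit
5 -> hit
2 -> hit
7 -> hit
Hits: 10.

10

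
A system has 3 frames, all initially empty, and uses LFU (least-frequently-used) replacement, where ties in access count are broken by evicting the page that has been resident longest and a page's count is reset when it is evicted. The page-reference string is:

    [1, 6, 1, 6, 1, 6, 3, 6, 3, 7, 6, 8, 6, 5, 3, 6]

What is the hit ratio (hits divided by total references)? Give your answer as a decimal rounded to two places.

1 -> fault, frames (1)
6 -> fault, frames (1 6)
1 -> hit
6 -> hit
1 -> hit
6 -> hit
3 -> fault, frames (1 6 3)
6 -> hit
3 -> hit
7 -> fault, evict 3, frames (1 6 7)
6 -> hit
8 -> fault, evict 7, frames (1 6 8)
6 -> hit
5 -> fault, evict 8, frames (1 6 5)
3 -> fault, evict 5, frames (1 6 3)
6 -> hit
Hits: 9 of 16 references → 9/16 = 0.5625.

0.56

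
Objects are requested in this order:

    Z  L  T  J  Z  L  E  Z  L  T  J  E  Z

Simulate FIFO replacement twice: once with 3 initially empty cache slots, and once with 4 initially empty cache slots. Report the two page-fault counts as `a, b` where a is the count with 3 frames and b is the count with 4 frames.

10, 11

3 frames: F F F F F F F . . F F . F → 10 faults.
4 frames: F F F F . . F F F F F F F → 11 faults.
11 > 10: adding a frame increased faults — Belady's anomaly.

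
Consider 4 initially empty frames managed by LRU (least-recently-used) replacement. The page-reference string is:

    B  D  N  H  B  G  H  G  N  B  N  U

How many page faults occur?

6

B -> miss, frames {B}
D -> miss, frames {B,D}
N -> miss, frames {B,D,N}
H -> miss, frames {B,D,N,H}
B -> hit
G -> miss, evict D, frames {N,H,B,G}
H -> hit
G -> hit
N -> hit
B -> hit
N -> hit
U -> miss, evict H, frames {G,B,N,U}
Page faults: 6.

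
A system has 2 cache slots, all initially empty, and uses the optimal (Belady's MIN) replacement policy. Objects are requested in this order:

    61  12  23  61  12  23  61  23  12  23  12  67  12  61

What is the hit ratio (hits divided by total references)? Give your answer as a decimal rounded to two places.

0.43

61 -> fault, frames {61}
12 -> fault, frames {61,12}
23 -> fault, evict 12, frames {61,23}
61 -> hit
12 -> fault, evict 61, frames {23,12}
23 -> hit
61 -> fault, evict 12, frames {23,61}
23 -> hit
12 -> fault, evict 61, frames {23,12}
23 -> hit
12 -> hit
67 -> fault, evict 23, frames {12,67}
12 -> hit
61 -> fault, evict 67, frames {12,61}
Hits: 6 of 14 references → 6/14 = 0.4286.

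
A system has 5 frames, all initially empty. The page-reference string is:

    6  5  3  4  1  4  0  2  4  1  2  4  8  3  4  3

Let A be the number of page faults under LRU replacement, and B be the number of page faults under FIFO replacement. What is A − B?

-1

Under LRU: F F F F F . F F . . . . F F . . → 9 faults.
Under FIFO: F F F F F . F F . . . . F F F . → 10 faults.
A − B = 9 − 10 = -1.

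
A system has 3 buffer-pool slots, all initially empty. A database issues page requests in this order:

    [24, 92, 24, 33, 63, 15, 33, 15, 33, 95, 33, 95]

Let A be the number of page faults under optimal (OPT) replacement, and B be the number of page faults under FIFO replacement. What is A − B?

Under OPT: F F . F F F . . . F . . → 6 faults.
Under FIFO: F F . F F F . . . F F . → 7 faults.
A − B = 6 − 7 = -1.

-1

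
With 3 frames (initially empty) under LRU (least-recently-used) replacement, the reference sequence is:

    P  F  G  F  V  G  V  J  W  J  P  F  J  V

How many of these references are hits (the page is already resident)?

P: miss, frames {P}
F: miss, frames {P,F}
G: miss, frames {P,F,G}
F: hit
V: miss, evict P, frames {G,F,V}
G: hit
V: hit
J: miss, evict F, frames {G,V,J}
W: miss, evict G, frames {V,J,W}
J: hit
P: miss, evict V, frames {W,J,P}
F: miss, evict W, frames {J,P,F}
J: hit
V: miss, evict P, frames {F,J,V}
Hits: 5.

5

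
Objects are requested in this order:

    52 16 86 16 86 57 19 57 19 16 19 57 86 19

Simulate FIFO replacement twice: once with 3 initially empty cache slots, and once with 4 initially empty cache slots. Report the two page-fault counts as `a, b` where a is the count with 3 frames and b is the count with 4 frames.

3 frames: F F F . . F F . . F . . F . → 7 faults.
4 frames: F F F . . F F . . . . . . . → 5 faults.
5 < 7: adding a frame reduced faults, as is typical.

7, 5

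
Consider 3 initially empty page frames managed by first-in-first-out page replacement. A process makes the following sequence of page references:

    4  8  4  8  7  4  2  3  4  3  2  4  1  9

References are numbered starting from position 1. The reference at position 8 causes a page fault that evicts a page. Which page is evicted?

8

pos 1: 4 → fault, frames {4}
pos 2: 8 → fault, frames {4,8}
pos 3: 4 → hit
pos 4: 8 → hit
pos 5: 7 → fault, frames {4,8,7}
pos 6: 4 → hit
pos 7: 2 → fault, evict 4, frames {8,7,2}
pos 8: 3 → fault, evict 8, frames {7,2,3}
At position 8, page 8 is evicted.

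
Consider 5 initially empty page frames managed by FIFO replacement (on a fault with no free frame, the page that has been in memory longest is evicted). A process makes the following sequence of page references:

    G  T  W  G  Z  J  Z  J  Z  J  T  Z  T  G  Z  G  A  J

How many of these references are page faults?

6

G -> miss, frames [G]
T -> miss, frames [G, T]
W -> miss, frames [G, T, W]
G -> hit
Z -> miss, frames [G, T, W, Z]
J -> miss, frames [G, T, W, Z, J]
Z -> hit
J -> hit
Z -> hit
J -> hit
T -> hit
Z -> hit
T -> hit
G -> hit
Z -> hit
G -> hit
A -> miss, evict G, frames [T, W, Z, J, A]
J -> hit
Page faults: 6.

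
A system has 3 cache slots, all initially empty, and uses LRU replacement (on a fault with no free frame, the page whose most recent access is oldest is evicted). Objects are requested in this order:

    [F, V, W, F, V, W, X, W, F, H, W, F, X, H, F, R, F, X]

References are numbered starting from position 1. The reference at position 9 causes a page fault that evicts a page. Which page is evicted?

pos 1: F: fault, frames [F]
pos 2: V: fault, frames [F, V]
pos 3: W: fault, frames [F, V, W]
pos 4: F: hit
pos 5: V: hit
pos 6: W: hit
pos 7: X: fault, evict F, frames [V, W, X]
pos 8: W: hit
pos 9: F: fault, evict V, frames [X, W, F]
At position 9, page V is evicted.

V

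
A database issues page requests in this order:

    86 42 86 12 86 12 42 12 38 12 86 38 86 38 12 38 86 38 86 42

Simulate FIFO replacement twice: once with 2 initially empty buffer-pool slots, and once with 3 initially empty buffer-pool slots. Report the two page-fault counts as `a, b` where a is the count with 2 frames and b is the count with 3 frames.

12, 6

2 frames: F F . F F . F F F . F . . . F F F . . F → 12 faults.
3 frames: F F . F . . . . F . F . . . . . . . . F → 6 faults.
6 < 12: adding a frame reduced faults, as is typical.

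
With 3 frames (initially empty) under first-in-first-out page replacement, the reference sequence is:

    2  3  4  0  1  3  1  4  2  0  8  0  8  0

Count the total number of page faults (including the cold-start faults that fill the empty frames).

2 -> miss, frames (2)
3 -> miss, frames (2 3)
4 -> miss, frames (2 3 4)
0 -> miss, evict 2, frames (3 4 0)
1 -> miss, evict 3, frames (4 0 1)
3 -> miss, evict 4, frames (0 1 3)
1 -> hit
4 -> miss, evict 0, frames (1 3 4)
2 -> miss, evict 1, frames (3 4 2)
0 -> miss, evict 3, frames (4 2 0)
8 -> miss, evict 4, frames (2 0 8)
0 -> hit
8 -> hit
0 -> hit
Page faults: 10.

10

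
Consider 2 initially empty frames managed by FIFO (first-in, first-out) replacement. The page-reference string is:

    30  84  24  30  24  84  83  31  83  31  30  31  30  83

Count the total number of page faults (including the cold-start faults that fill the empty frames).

30: fault, frames [30]
84: fault, frames [30, 84]
24: fault, evict 30, frames [84, 24]
30: fault, evict 84, frames [24, 30]
24: hit
84: fault, evict 24, frames [30, 84]
83: fault, evict 30, frames [84, 83]
31: fault, evict 84, frames [83, 31]
83: hit
31: hit
30: fault, evict 83, frames [31, 30]
31: hit
30: hit
83: fault, evict 31, frames [30, 83]
Page faults: 9.

9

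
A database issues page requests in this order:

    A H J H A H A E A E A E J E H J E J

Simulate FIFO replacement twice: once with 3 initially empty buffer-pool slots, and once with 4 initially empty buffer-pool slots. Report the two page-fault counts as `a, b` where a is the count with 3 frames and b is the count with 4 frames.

3 frames: F F F . . . . F F . . . . . F F F . → 8 faults.
4 frames: F F F . . . . F . . . . . . . . . . → 4 faults.
4 < 8: adding a frame reduced faults, as is typical.

8, 4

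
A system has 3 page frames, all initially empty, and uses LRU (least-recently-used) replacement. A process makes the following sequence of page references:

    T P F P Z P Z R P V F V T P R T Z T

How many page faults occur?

T → miss, frames [T]
P → miss, frames [T, P]
F → miss, frames [T, P, F]
P → hit
Z → miss, evict T, frames [F, P, Z]
P → hit
Z → hit
R → miss, evict F, frames [P, Z, R]
P → hit
V → miss, evict Z, frames [R, P, V]
F → miss, evict R, frames [P, V, F]
V → hit
T → miss, evict P, frames [F, V, T]
P → miss, evict F, frames [V, T, P]
R → miss, evict V, frames [T, P, R]
T → hit
Z → miss, evict P, frames [R, T, Z]
T → hit
Page faults: 11.

11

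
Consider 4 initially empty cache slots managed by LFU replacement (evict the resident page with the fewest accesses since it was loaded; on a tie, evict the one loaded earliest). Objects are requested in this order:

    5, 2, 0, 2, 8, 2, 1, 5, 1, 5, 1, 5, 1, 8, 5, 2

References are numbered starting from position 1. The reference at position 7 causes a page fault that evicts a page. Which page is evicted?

pos 1: 5: miss, frames {5}
pos 2: 2: miss, frames {5,2}
pos 3: 0: miss, frames {5,2,0}
pos 4: 2: hit
pos 5: 8: miss, frames {5,2,0,8}
pos 6: 2: hit
pos 7: 1: miss, evict 5, frames {2,0,8,1}
At position 7, page 5 is evicted.

5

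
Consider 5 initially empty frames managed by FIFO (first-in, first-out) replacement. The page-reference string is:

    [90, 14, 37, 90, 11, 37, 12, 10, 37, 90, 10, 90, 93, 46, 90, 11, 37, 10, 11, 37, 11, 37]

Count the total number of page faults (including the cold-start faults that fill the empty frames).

90: fault, frames {90}
14: fault, frames {90,14}
37: fault, frames {90,14,37}
90: hit
11: fault, frames {90,14,37,11}
37: hit
12: fault, frames {90,14,37,11,12}
10: fault, evict 90, frames {14,37,11,12,10}
37: hit
90: fault, evict 14, frames {37,11,12,10,90}
10: hit
90: hit
93: fault, evict 37, frames {11,12,10,90,93}
46: fault, evict 11, frames {12,10,90,93,46}
90: hit
11: fault, evict 12, frames {10,90,93,46,11}
37: fault, evict 10, frames {90,93,46,11,37}
10: fault, evict 90, frames {93,46,11,37,10}
11: hit
37: hit
11: hit
37: hit
Page faults: 12.

12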